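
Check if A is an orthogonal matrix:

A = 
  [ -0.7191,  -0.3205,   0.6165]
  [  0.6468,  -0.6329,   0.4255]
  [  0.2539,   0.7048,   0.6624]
Yes

AᵀA = 
  [  0.9999,   0.0001,   0.0001]
  [  0.0001,   1,   0]
  [  0.0001,   0,   0.9999]
≈ I (equal to I up to the 4-dp rounding of the entries)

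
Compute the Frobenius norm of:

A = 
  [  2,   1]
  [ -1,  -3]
||A||_F = 3.873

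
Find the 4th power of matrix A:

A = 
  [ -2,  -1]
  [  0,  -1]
A² = A·A:
A²[1,1] = (-2)(-2) + (-1)(0) = 4
A²[1,2] = (-2)(-1) + (-1)(-1) = 3
A²[2,1] = (0)(-2) + (-1)(0) = 0
A²[2,2] = (0)(-1) + (-1)(-1) = 1
A² = 
  [  4,   3]
  [  0,   1]

A^3 = A^2·A:
A^3[1,1] = (4)(-2) + (3)(0) = -8
A^3[1,2] = (4)(-1) + (3)(-1) = -7
A^3[2,1] = (0)(-2) + (1)(0) = 0
A^3[2,2] = (0)(-1) + (1)(-1) = -1
A^3 = 
  [ -8,  -7]
  [  0,  -1]

A^4 = A^3·A:
A^4[1,1] = (-8)(-2) + (-7)(0) = 16
A^4[1,2] = (-8)(-1) + (-7)(-1) = 15
A^4[2,1] = (0)(-2) + (-1)(0) = 0
A^4[2,2] = (0)(-1) + (-1)(-1) = 1
A^4 = 
  [ 16,  15]
  [  0,   1]

Therefore
A^4 = 
  [ 16,  15]
  [  0,   1]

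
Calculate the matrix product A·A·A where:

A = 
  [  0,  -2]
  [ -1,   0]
A² = A·A:
A²[1,1] = (0)(0) + (-2)(-1) = 2
A²[1,2] = (0)(-2) + (-2)(0) = 0
A²[2,1] = (-1)(0) + (0)(-1) = 0
A²[2,2] = (-1)(-2) + (0)(0) = 2
A² = 
  [  2,   0]
  [  0,   2]

A^3 = A^2·A:
A^3[1,1] = (2)(0) + (0)(-1) = 0
A^3[1,2] = (2)(-2) + (0)(0) = -4
A^3[2,1] = (0)(0) + (2)(-1) = -2
A^3[2,2] = (0)(-2) + (2)(0) = 0
A^3 = 
  [  0,  -4]
  [ -2,   0]

Therefore
A^3 = 
  [  0,  -4]
  [ -2,   0]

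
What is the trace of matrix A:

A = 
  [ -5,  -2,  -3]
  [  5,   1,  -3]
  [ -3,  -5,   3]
-1

tr(A) = -5 + 1 + 3 = -1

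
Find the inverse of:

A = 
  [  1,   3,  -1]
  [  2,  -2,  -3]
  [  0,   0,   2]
det(A) = (1)·((-2)(2) - (-3)(0)) - (3)·((2)(2) - (-3)(0)) + (-1)·((2)(0) - (-2)(0))
  = (1)(-4) - (3)(4) + (-1)(0)
  = -16
det(A) = -16 ≠ 0, so A is invertible.

Cofactors Cᵢⱼ = (-1)ⁱ⁺ʲ·Mᵢⱼ:
C = 
  [ -4,  -4,   0]
  [ -6,   2,   0]
  [-11,   1,  -8]

adj(A) = Cᵀ:
adj(A) = 
  [ -4,  -6, -11]
  [ -4,   2,   1]
  [  0,   0,  -8]

A⁻¹ = (-1/16) · adj(A):
A⁻¹ = 
  [  1/4,   3/8, 11/16]
  [  1/4,  -1/8, -1/16]
  [    0,     0,   1/2]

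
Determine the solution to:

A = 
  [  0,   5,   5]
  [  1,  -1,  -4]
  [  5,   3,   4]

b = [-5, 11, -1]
x = [1, 2, -3]

Row reduce the augmented matrix [A|b]:
Swap R1 ↔ R2
R3 → R3 - (5)·R1
R3 → R3 - (8/5)·R2
REF = 
  [  1,  -1,  -4,  11]
  [  0,   5,   5,  -5]
  [  0,   0,  16, -48]

Back-substitution:
x₃ = (-48) / 16 = -3
x₂ = (-5 - (5)(-3)) / 5 = 2
x₁ = (11 - (-1)(2) - (-4)(-3)) / 1 = 1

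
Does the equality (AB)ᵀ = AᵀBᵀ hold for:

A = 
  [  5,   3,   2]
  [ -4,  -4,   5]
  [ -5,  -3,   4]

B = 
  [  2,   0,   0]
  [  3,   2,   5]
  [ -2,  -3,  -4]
No

(AB)ᵀ = 
  [ 15, -30, -27]
  [  0, -23, -18]
  [  7, -40, -31]

AᵀBᵀ = 
  [ 10, -18,  22]
  [  6, -14,  18]
  [  4,  36, -35]

The two matrices differ, so (AB)ᵀ ≠ AᵀBᵀ in general. The correct identity is (AB)ᵀ = BᵀAᵀ.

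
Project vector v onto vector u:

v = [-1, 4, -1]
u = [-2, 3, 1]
proj_u(v) = [-13/7, 39/14, 13/14]

v·u = (-1)(-2) + (4)(3) + (-1)(1) = 13
u·u = (-2)² + (3)² + (1)² = 14
proj_u(v) = (v·u / u·u) × u = (13/14) × u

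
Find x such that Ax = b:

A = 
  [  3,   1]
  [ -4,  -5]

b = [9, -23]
x = [2, 3]

Row reduce the augmented matrix [A|b]:
R2 → R2 + (4/3)·R1
REF = 
  [    3,     1,     9]
  [    0, -11/3,   -11]

Back-substitution:
x₂ = (-11) / (-11/3) = 3
x₁ = (9 - (1)(3)) / 3 = 2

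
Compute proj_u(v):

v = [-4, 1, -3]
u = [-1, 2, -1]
v·u = (-4)(-1) + (1)(2) + (-3)(-1) = 9
u·u = (-1)² + (2)² + (-1)² = 6
proj_u(v) = (v·u / u·u) × u = (9/6) × u = (3/2) × u

proj_u(v) = [-3/2, 3, -3/2]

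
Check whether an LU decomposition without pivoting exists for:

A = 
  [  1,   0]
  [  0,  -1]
Yes.
A[1,1] = 1 ≠ 0, so Gaussian elimination proceeds without a row swap: multiplier ℓ₂₁ = (0)/(1) = 0, and U[2,2] = -1 - (0)(0) = -1.
L = 
  [  1,   0]
  [  0,   1]
U = 
  [  1,   0]
  [  0,  -1]
Check row 2 of LU: [(0)(1), (0)(0) + (-1)] = [0, -1] = row 2 of A ✓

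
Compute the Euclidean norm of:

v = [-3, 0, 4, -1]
5.099

||v||₂ = √((-3)² + (0)² + (4)² + (-1)²) = √26 = 5.099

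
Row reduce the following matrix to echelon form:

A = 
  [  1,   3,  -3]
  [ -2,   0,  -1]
Row operations:
R2 → R2 + (2)·R1

Resulting echelon form:
REF = 
  [  1,   3,  -3]
  [  0,   6,  -7]

Rank = 2 (number of non-zero pivot rows).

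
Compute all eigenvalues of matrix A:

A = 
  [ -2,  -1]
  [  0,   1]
λ = 1, -2

tr(A) = -1, det(A) = -2
Characteristic polynomial: λ² - tr(A)λ + det(A) = λ² + λ - 2
λ² + λ - 2 = (λ + 2)(λ - 1)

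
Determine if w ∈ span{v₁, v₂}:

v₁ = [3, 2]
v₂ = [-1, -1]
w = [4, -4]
Yes

Form the augmented matrix and row-reduce:
[v₁|v₂|w] = 
  [  3,  -1,   4]
  [  2,  -1,  -4]
R2 → R2 - (2/3)·R1
REF = 
  [    3,    -1,     4]
  [    0,  -1/3, -20/3]

No row of the form [0 0 | nonzero], so the system is consistent. Back-substitution gives c₁ = 8, c₂ = 20: w = (8)·v₁ + (20)·v₂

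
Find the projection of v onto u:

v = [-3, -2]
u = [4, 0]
proj_u(v) = [-3, 0]

v·u = (-3)(4) + (-2)(0) = -12
u·u = (4)² + (0)² = 16
proj_u(v) = (v·u / u·u) × u = (-12/16) × u = (-3/4) × u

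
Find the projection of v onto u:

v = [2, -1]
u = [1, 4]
v·u = (2)(1) + (-1)(4) = -2
u·u = (1)² + (4)² = 17
proj_u(v) = (v·u / u·u) × u = (-2/17) × u

proj_u(v) = [-2/17, -8/17]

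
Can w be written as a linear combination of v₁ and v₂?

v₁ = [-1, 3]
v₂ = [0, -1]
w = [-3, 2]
Yes

Form the augmented matrix and row-reduce:
[v₁|v₂|w] = 
  [ -1,   0,  -3]
  [  3,  -1,   2]
R2 → R2 + (3)·R1
REF = 
  [ -1,   0,  -3]
  [  0,  -1,  -7]

No row of the form [0 0 | nonzero], so the system is consistent. Back-substitution gives c₁ = 3, c₂ = 7: w = (3)·v₁ + (7)·v₂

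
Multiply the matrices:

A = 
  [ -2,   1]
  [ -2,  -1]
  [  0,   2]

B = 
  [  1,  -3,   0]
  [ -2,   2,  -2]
A is 3×2 and B is 2×3, so AB is 3×3. Each entry is (row of A)·(column of B):
AB[1,1] = (-2)(1) + (1)(-2) = -4
AB[1,2] = (-2)(-3) + (1)(2) = 8
AB[1,3] = (-2)(0) + (1)(-2) = -2
AB[2,1] = (-2)(1) + (-1)(-2) = 0
AB[2,2] = (-2)(-3) + (-1)(2) = 4
AB[2,3] = (-2)(0) + (-1)(-2) = 2
AB[3,1] = (0)(1) + (2)(-2) = -4
AB[3,2] = (0)(-3) + (2)(2) = 4
AB[3,3] = (0)(0) + (2)(-2) = -4

AB = 
  [ -4,   8,  -2]
  [  0,   4,   2]
  [ -4,   4,  -4]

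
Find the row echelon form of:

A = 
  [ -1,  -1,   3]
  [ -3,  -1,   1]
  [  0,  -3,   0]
Row operations:
R2 → R2 - (3)·R1
R3 → R3 + (3/2)·R2

Resulting echelon form:
REF = 
  [ -1,  -1,   3]
  [  0,   2,  -8]
  [  0,   0, -12]

Rank = 3 (number of non-zero pivot rows).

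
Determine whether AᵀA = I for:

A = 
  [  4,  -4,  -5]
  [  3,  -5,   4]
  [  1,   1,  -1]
No

AᵀA = 
  [ 26, -30,  -9]
  [-30,  42,  -1]
  [ -9,  -1,  42]
≠ I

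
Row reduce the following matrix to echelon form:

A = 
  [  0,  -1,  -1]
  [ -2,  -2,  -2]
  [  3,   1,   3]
Row operations:
Swap R1 ↔ R2
R3 → R3 + (3/2)·R1
R3 → R3 - (2)·R2

Resulting echelon form:
REF = 
  [ -2,  -2,  -2]
  [  0,  -1,  -1]
  [  0,   0,   2]

Rank = 3 (number of non-zero pivot rows).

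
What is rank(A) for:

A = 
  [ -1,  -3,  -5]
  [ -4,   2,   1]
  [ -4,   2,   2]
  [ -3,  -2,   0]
rank(A) = 3

Row reduce:
R2 → R2 - (4)·R1
R3 → R3 - (4)·R1
R4 → R4 - (3)·R1
R3 → R3 - (1)·R2
R4 → R4 - (1/2)·R2
R4 → R4 - (9/2)·R3
REF = 
  [ -1,  -3,  -5]
  [  0,  14,  21]
  [  0,   0,   1]
  [  0,   0,   0]
Pivot columns: 1, 2, 3 → 3 pivots.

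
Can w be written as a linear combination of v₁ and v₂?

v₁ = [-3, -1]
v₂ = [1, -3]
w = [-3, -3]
Yes

Form the augmented matrix and row-reduce:
[v₁|v₂|w] = 
  [ -3,   1,  -3]
  [ -1,  -3,  -3]
R2 → R2 - (1/3)·R1
REF = 
  [   -3,     1,    -3]
  [    0, -10/3,    -2]

No row of the form [0 0 | nonzero], so the system is consistent. Back-substitution gives c₁ = 6/5, c₂ = 3/5: w = (6/5)·v₁ + (3/5)·v₂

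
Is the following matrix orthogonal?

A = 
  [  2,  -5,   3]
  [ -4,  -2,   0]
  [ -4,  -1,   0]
No

AᵀA = 
  [ 36,   2,   6]
  [  2,  30, -15]
  [  6, -15,   9]
≠ I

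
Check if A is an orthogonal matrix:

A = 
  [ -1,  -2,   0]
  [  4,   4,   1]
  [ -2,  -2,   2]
No

AᵀA = 
  [ 21,  22,   0]
  [ 22,  24,   0]
  [  0,   0,   5]
≠ I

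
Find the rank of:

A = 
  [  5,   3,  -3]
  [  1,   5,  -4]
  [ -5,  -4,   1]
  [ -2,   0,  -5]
Row reduce:
R2 → R2 - (1/5)·R1
R3 → R3 + (1)·R1
R4 → R4 + (2/5)·R1
R3 → R3 + (5/22)·R2
R4 → R4 - (3/11)·R2
R4 → R4 - (116/61)·R3
REF = 
  [     5,      3,     -3]
  [     0,   22/5,  -17/5]
  [     0,      0, -61/22]
  [     0,      0,      0]
Pivot columns: 1, 2, 3 → 3 pivots.

rank(A) = 3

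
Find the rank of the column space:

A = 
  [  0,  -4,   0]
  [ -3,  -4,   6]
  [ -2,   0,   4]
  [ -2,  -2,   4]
Row reduce:
Swap R1 ↔ R2
R3 → R3 - (2/3)·R1
R4 → R4 - (2/3)·R1
R3 → R3 + (2/3)·R2
R4 → R4 + (1/6)·R2
REF = 
  [ -3,  -4,   6]
  [  0,  -4,   0]
  [  0,   0,   0]
  [  0,   0,   0]
Pivot columns: 1, 2 → 2 pivots.
dim(Col(A)) = number of pivot columns = 2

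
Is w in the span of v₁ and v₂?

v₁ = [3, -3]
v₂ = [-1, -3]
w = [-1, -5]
Yes

Form the augmented matrix and row-reduce:
[v₁|v₂|w] = 
  [  3,  -1,  -1]
  [ -3,  -3,  -5]
R2 → R2 + (1)·R1
REF = 
  [  3,  -1,  -1]
  [  0,  -4,  -6]

No row of the form [0 0 | nonzero], so the system is consistent. Back-substitution gives c₁ = 1/6, c₂ = 3/2: w = (1/6)·v₁ + (3/2)·v₂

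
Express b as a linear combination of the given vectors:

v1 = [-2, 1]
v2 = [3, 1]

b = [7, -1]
c1 = -2, c2 = 1

b = -2·v1 + 1·v2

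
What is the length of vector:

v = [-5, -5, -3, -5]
9.165

||v||₂ = √((-5)² + (-5)² + (-3)² + (-5)²) = √84 = 9.165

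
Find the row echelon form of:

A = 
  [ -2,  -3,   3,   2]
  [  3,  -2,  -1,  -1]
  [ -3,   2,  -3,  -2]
Row operations:
R2 → R2 + (3/2)·R1
R3 → R3 - (3/2)·R1
R3 → R3 + (1)·R2

Resulting echelon form:
REF = 
  [   -2,    -3,     3,     2]
  [    0, -13/2,   7/2,     2]
  [    0,     0,    -4,    -3]

Rank = 3 (number of non-zero pivot rows).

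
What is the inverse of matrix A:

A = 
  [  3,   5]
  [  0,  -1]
det(A) = (3)(-1) - (5)(0) = -3
For a 2×2 matrix, A⁻¹ = (1/det(A)) · [[d, -b], [-c, a]]
    = (-1/3) · [[-1, -5], [0, 3]]

A⁻¹ = 
  [1/3, 5/3]
  [  0,  -1]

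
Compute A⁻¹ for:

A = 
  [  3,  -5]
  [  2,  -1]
det(A) = (3)(-1) - (-5)(2) = 7
For a 2×2 matrix, A⁻¹ = (1/det(A)) · [[d, -b], [-c, a]]
    = (1/7) · [[-1, 5], [-2, 3]]

A⁻¹ = 
  [-1/7,  5/7]
  [-2/7,  3/7]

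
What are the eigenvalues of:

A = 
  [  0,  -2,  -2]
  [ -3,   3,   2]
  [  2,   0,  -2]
λ = 4, (-3 + i√7)/2, (-3 - i√7)/2  (≈ 4, -1.5 + 1.323i, -1.5 - 1.323i)

Characteristic polynomial: det(λI - A) = λ³ - λ² - 8λ - 16
Testing integer divisors of the constant term: p(4) = 0, so (λ - 4) is a factor:
p(λ) = (λ - 4)(λ² + 3λ + 4)
λ² + 3λ + 4 = 0  ⇒  λ = (-3 ± √((3)² - 4·(4)))/2 = (-3 ± √(-7))/2
  = (-3 + i√7)/2,  (-3 - i√7)/2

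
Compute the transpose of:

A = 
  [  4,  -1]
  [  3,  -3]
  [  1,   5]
Aᵀ = 
  [  4,   3,   1]
  [ -1,  -3,   5]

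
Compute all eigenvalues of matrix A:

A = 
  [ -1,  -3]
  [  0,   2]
λ = 2, -1

tr(A) = 1, det(A) = -2
Characteristic polynomial: λ² - tr(A)λ + det(A) = λ² - λ - 2
λ² - λ - 2 = (λ + 1)(λ - 2)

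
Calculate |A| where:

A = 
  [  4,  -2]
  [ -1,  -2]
For a 2×2 matrix, det = ad - bc = (4)(-2) - (-2)(-1) = -10

det(A) = -10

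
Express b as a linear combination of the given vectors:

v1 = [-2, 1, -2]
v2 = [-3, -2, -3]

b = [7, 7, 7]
c1 = 1, c2 = -3

b = 1·v1 + -3·v2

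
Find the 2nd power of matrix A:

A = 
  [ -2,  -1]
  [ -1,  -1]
A² = A·A:
A²[1,1] = (-2)(-2) + (-1)(-1) = 5
A²[1,2] = (-2)(-1) + (-1)(-1) = 3
A²[2,1] = (-1)(-2) + (-1)(-1) = 3
A²[2,2] = (-1)(-1) + (-1)(-1) = 2
A² = 
  [  5,   3]
  [  3,   2]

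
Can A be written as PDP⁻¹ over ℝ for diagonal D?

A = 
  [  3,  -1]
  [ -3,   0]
Yes

tr(A) = 3, det(A) = -3
Characteristic polynomial: λ² - tr(A)λ + det(A) = λ² - 3λ - 3
λ² - 3λ - 3 = 0  ⇒  λ = (3 ± √((-3)² - 4·(-3)))/2 = (3 ± √(21))/2
  = (3 + √21)/2,  (3 - √21)/2
Eigenvalues: (3 + √21)/2, (3 - √21)/2  (≈ 3.791, -0.7913)
The two irrational eigenvalues are distinct (simple), so each has alg. mult. = geom. mult. = 1.
Sum of geometric multiplicities equals n, so A has n independent eigenvectors.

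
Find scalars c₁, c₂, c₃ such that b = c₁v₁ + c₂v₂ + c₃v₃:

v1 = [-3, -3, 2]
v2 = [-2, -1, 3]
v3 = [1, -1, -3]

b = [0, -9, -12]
c1 = 3, c2 = -3, c3 = 3

b = 3·v1 + -3·v2 + 3·v3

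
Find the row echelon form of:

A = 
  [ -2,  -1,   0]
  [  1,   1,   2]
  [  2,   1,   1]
Row operations:
R2 → R2 + (1/2)·R1
R3 → R3 + (1)·R1

Resulting echelon form:
REF = 
  [ -2,  -1,   0]
  [  0, 1/2,   2]
  [  0,   0,   1]

Rank = 3 (number of non-zero pivot rows).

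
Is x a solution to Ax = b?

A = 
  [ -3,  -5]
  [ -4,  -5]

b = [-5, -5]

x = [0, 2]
No

Ax = [-10, -10] ≠ b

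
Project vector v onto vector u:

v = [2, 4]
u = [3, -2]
v·u = (2)(3) + (4)(-2) = -2
u·u = (3)² + (-2)² = 13
proj_u(v) = (v·u / u·u) × u = (-2/13) × u

proj_u(v) = [-6/13, 4/13]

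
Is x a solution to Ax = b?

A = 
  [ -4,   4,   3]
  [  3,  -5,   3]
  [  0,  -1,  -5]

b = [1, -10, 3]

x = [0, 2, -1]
No

Ax = [5, -13, 3] ≠ b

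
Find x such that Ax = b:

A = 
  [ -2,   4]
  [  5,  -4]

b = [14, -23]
Row reduce the augmented matrix [A|b]:
R2 → R2 + (5/2)·R1
REF = 
  [ -2,   4,  14]
  [  0,   6,  12]

Back-substitution:
x₂ = 12 / 6 = 2
x₁ = (14 - (4)(2)) / (-2) = -3

x = [-3, 2]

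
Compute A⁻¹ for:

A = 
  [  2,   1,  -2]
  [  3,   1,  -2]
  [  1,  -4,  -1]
det(A) = (2)·((1)(-1) - (-2)(-4)) - (1)·((3)(-1) - (-2)(1)) + (-2)·((3)(-4) - (1)(1))
  = (2)(-9) - (1)(-1) + (-2)(-13)
  = 9
det(A) = 9 ≠ 0, so A is invertible.

Cofactors Cᵢⱼ = (-1)ⁱ⁺ʲ·Mᵢⱼ:
C = 
  [ -9,   1, -13]
  [  9,   0,   9]
  [  0,  -2,  -1]

adj(A) = Cᵀ:
adj(A) = 
  [ -9,   9,   0]
  [  1,   0,  -2]
  [-13,   9,  -1]

A⁻¹ = (1/9) · adj(A):
A⁻¹ = 
  [   -1,     1,     0]
  [  1/9,     0,  -2/9]
  [-13/9,     1,  -1/9]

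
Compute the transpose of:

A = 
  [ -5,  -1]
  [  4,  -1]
Aᵀ = 
  [ -5,   4]
  [ -1,  -1]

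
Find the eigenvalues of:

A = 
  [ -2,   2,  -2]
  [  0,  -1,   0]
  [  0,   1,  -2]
λ = -1, -2, -2

Characteristic polynomial: det(λI - A) = λ³ + 5λ² + 8λ + 4
Testing integer divisors of the constant term: p(-1) = 0, so (λ + 1) is a factor:
p(λ) = (λ + 1)(λ² + 4λ + 4)
λ² + 4λ + 4 = (λ + 2)²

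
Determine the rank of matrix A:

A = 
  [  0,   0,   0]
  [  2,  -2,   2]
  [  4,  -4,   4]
Row reduce:
Swap R1 ↔ R2
R3 → R3 - (2)·R1
REF = 
  [  2,  -2,   2]
  [  0,   0,   0]
  [  0,   0,   0]
Pivot columns: 1 → 1 pivot.

rank(A) = 1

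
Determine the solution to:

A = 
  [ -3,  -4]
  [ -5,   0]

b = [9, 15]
Row reduce the augmented matrix [A|b]:
R2 → R2 - (5/3)·R1
REF = 
  [  -3,   -4,    9]
  [   0, 20/3,    0]

Back-substitution:
x₂ = 0 / (20/3) = 0
x₁ = (9 - (-4)(0)) / (-3) = -3

x = [-3, 0]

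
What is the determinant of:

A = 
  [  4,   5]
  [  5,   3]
-13

For a 2×2 matrix, det = ad - bc = (4)(3) - (5)(5) = -13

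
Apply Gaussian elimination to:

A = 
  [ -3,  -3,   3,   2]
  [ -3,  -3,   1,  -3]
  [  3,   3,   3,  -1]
Row operations:
R2 → R2 - (1)·R1
R3 → R3 + (1)·R1
R3 → R3 + (3)·R2

Resulting echelon form:
REF = 
  [ -3,  -3,   3,   2]
  [  0,   0,  -2,  -5]
  [  0,   0,   0, -14]

Rank = 3 (number of non-zero pivot rows).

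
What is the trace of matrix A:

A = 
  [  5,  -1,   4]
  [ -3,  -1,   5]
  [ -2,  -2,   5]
9

tr(A) = 5 + -1 + 5 = 9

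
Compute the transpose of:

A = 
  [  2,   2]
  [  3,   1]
Aᵀ = 
  [  2,   3]
  [  2,   1]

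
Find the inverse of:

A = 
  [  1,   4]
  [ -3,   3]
det(A) = (1)(3) - (4)(-3) = 15
For a 2×2 matrix, A⁻¹ = (1/det(A)) · [[d, -b], [-c, a]]
    = (1/15) · [[3, -4], [3, 1]]

A⁻¹ = 
  [  1/5, -4/15]
  [  1/5,  1/15]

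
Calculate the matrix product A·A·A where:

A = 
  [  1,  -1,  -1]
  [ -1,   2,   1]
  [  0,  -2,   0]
A^3 = 
  [  3,   0,  -3]
  [ -6,   3,   6]
  [  6,  -6,  -6]

A² = A·A:
A²[1,1] = (1)(1) + (-1)(-1) + (-1)(0) = 2
A²[1,2] = (1)(-1) + (-1)(2) + (-1)(-2) = -1
A²[1,3] = (1)(-1) + (-1)(1) + (-1)(0) = -2
A²[2,1] = (-1)(1) + (2)(-1) + (1)(0) = -3
A²[2,2] = (-1)(-1) + (2)(2) + (1)(-2) = 3
A²[2,3] = (-1)(-1) + (2)(1) + (1)(0) = 3
A²[3,1] = (0)(1) + (-2)(-1) + (0)(0) = 2
A²[3,2] = (0)(-1) + (-2)(2) + (0)(-2) = -4
A²[3,3] = (0)(-1) + (-2)(1) + (0)(0) = -2
A² = 
  [  2,  -1,  -2]
  [ -3,   3,   3]
  [  2,  -4,  -2]

A^3 = A^2·A:
A^3[1,1] = (2)(1) + (-1)(-1) + (-2)(0) = 3
A^3[1,2] = (2)(-1) + (-1)(2) + (-2)(-2) = 0
A^3[1,3] = (2)(-1) + (-1)(1) + (-2)(0) = -3
A^3[2,1] = (-3)(1) + (3)(-1) + (3)(0) = -6
A^3[2,2] = (-3)(-1) + (3)(2) + (3)(-2) = 3
A^3[2,3] = (-3)(-1) + (3)(1) + (3)(0) = 6
A^3[3,1] = (2)(1) + (-4)(-1) + (-2)(0) = 6
A^3[3,2] = (2)(-1) + (-4)(2) + (-2)(-2) = -6
A^3[3,3] = (2)(-1) + (-4)(1) + (-2)(0) = -6
A^3 = 
  [  3,   0,  -3]
  [ -6,   3,   6]
  [  6,  -6,  -6]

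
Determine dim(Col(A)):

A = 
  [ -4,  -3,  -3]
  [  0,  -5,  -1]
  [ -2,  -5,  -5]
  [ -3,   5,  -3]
Row reduce:
R3 → R3 - (1/2)·R1
R4 → R4 - (3/4)·R1
R3 → R3 - (7/10)·R2
R4 → R4 + (29/20)·R2
R4 → R4 - (11/14)·R3
REF = 
  [   -4,    -3,    -3]
  [    0,    -5,    -1]
  [    0,     0, -14/5]
  [    0,     0,     0]
Pivot columns: 1, 2, 3 → 3 pivots.
dim(Col(A)) = number of pivot columns = 3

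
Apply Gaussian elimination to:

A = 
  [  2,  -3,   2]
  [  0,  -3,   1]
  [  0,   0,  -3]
Row operations:
No row operations needed (already in echelon form).

Resulting echelon form:
REF = 
  [  2,  -3,   2]
  [  0,  -3,   1]
  [  0,   0,  -3]

Rank = 3 (number of non-zero pivot rows).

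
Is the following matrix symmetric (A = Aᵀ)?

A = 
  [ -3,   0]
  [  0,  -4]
Yes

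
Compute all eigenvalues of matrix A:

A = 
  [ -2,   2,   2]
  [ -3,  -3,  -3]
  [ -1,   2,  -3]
Characteristic polynomial: det(λI - A) = λ³ + 8λ² + 35λ + 60
Testing integer divisors of the constant term: p(-3) = 0, so (λ + 3) is a factor:
p(λ) = (λ + 3)(λ² + 5λ + 20)
λ² + 5λ + 20 = 0  ⇒  λ = (-5 ± √((5)² - 4·(20)))/2 = (-5 ± √(-55))/2
  = (-5 + i√55)/2,  (-5 - i√55)/2

λ = -3, (-5 + i√55)/2, (-5 - i√55)/2  (≈ -3, -2.5 + 3.708i, -2.5 - 3.708i)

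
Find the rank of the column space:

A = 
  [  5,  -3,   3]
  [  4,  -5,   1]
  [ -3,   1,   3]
Row reduce:
R2 → R2 - (4/5)·R1
R3 → R3 + (3/5)·R1
R3 → R3 - (4/13)·R2
REF = 
  [    5,    -3,     3]
  [    0, -13/5,  -7/5]
  [    0,     0, 68/13]
Pivot columns: 1, 2, 3 → 3 pivots.
dim(Col(A)) = number of pivot columns = 3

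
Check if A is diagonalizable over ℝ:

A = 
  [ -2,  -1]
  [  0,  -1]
Yes

tr(A) = -3, det(A) = 2
Characteristic polynomial: λ² - tr(A)λ + det(A) = λ² + 3λ + 2
λ² + 3λ + 2 = (λ + 2)(λ + 1)
Eigenvalues: -1, -2
λ=-2: alg. mult. = 1, geom. mult. = 2 - rank(A - (-2)I) = 2 - 1 = 1
λ=-1: alg. mult. = 1, geom. mult. = 2 - rank(A - (-1)I) = 2 - 1 = 1
Sum of geometric multiplicities equals n, so A has n independent eigenvectors.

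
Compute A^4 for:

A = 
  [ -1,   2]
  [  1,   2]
A^4 = 
  [ 11,  18]
  [  9,  38]

A² = A·A:
A²[1,1] = (-1)(-1) + (2)(1) = 3
A²[1,2] = (-1)(2) + (2)(2) = 2
A²[2,1] = (1)(-1) + (2)(1) = 1
A²[2,2] = (1)(2) + (2)(2) = 6
A² = 
  [  3,   2]
  [  1,   6]

A^3 = A^2·A:
A^3[1,1] = (3)(-1) + (2)(1) = -1
A^3[1,2] = (3)(2) + (2)(2) = 10
A^3[2,1] = (1)(-1) + (6)(1) = 5
A^3[2,2] = (1)(2) + (6)(2) = 14
A^3 = 
  [ -1,  10]
  [  5,  14]

A^4 = A^3·A:
A^4[1,1] = (-1)(-1) + (10)(1) = 11
A^4[1,2] = (-1)(2) + (10)(2) = 18
A^4[2,1] = (5)(-1) + (14)(1) = 9
A^4[2,2] = (5)(2) + (14)(2) = 38
A^4 = 
  [ 11,  18]
  [  9,  38]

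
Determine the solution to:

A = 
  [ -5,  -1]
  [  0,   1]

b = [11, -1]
x = [-2, -1]

Row reduce the augmented matrix [A|b]:
(already in echelon form)
REF = 
  [ -5,  -1,  11]
  [  0,   1,  -1]

Back-substitution:
x₂ = (-1) / 1 = -1
x₁ = (11 - (-1)(-1)) / (-5) = -2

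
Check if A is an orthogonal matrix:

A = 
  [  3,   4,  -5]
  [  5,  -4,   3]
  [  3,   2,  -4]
No

AᵀA = 
  [ 43,  -2, -12]
  [ -2,  36, -40]
  [-12, -40,  50]
≠ I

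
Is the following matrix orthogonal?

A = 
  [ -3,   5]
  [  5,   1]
No

AᵀA = 
  [ 34, -10]
  [-10,  26]
≠ I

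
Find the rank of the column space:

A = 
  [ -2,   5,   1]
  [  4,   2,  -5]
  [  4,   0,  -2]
Row reduce:
R2 → R2 + (2)·R1
R3 → R3 + (2)·R1
R3 → R3 - (5/6)·R2
REF = 
  [ -2,   5,   1]
  [  0,  12,  -3]
  [  0,   0, 5/2]
Pivot columns: 1, 2, 3 → 3 pivots.
dim(Col(A)) = number of pivot columns = 3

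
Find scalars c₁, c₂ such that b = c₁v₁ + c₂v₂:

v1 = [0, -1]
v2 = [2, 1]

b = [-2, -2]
c1 = 1, c2 = -1

b = 1·v1 + -1·v2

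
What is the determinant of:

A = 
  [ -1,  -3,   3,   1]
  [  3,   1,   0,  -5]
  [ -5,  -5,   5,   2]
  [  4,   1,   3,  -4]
143

Cofactor expansion along row 1: det(A) = a₁₁M₁₁ - a₁₂M₁₂ + a₁₃M₁₃ - a₁₄M₁₄

M₁₁ = det[[1, 0, -5]; [-5, 5, 2]; [1, 3, -4]]
  = (1)·((5)(-4) - (2)(3)) - (0)·((-5)(-4) - (2)(1)) + (-5)·((-5)(3) - (5)(1))
  = (1)(-26) - (0)(18) + (-5)(-20)
  = 74
M₁₂ = det[[3, 0, -5]; [-5, 5, 2]; [4, 3, -4]]
  = (3)·((5)(-4) - (2)(3)) - (0)·((-5)(-4) - (2)(4)) + (-5)·((-5)(3) - (5)(4))
  = (3)(-26) - (0)(12) + (-5)(-35)
  = 97
M₁₃ = det[[3, 1, -5]; [-5, -5, 2]; [4, 1, -4]]
  = (3)·((-5)(-4) - (2)(1)) - (1)·((-5)(-4) - (2)(4)) + (-5)·((-5)(1) - (-5)(4))
  = (3)(18) - (1)(12) + (-5)(15)
  = -33
M₁₄ = det[[3, 1, 0]; [-5, -5, 5]; [4, 1, 3]]
  = (3)·((-5)(3) - (5)(1)) - (1)·((-5)(3) - (5)(4)) + (0)·((-5)(1) - (-5)(4))
  = (3)(-20) - (1)(-35) + (0)(15)
  = -25

det(A) = (-1)(74) - (-3)(97) + (3)(-33) - (1)(-25) = 143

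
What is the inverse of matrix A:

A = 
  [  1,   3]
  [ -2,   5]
det(A) = (1)(5) - (3)(-2) = 11
For a 2×2 matrix, A⁻¹ = (1/det(A)) · [[d, -b], [-c, a]]
    = (1/11) · [[5, -3], [2, 1]]

A⁻¹ = 
  [ 5/11, -3/11]
  [ 2/11,  1/11]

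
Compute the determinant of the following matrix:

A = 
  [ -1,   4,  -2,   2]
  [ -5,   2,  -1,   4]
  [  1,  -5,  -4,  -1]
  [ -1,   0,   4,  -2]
216

Cofactor expansion along row 1: det(A) = a₁₁M₁₁ - a₁₂M₁₂ + a₁₃M₁₃ - a₁₄M₁₄

M₁₁ = det[[2, -1, 4]; [-5, -4, -1]; [0, 4, -2]]
  = (2)·((-4)(-2) - (-1)(4)) - (-1)·((-5)(-2) - (-1)(0)) + (4)·((-5)(4) - (-4)(0))
  = (2)(12) - (-1)(10) + (4)(-20)
  = -46
M₁₂ = det[[-5, -1, 4]; [1, -4, -1]; [-1, 4, -2]]
  = (-5)·((-4)(-2) - (-1)(4)) - (-1)·((1)(-2) - (-1)(-1)) + (4)·((1)(4) - (-4)(-1))
  = (-5)(12) - (-1)(-3) + (4)(0)
  = -63
M₁₃ = det[[-5, 2, 4]; [1, -5, -1]; [-1, 0, -2]]
  = (-5)·((-5)(-2) - (-1)(0)) - (2)·((1)(-2) - (-1)(-1)) + (4)·((1)(0) - (-5)(-1))
  = (-5)(10) - (2)(-3) + (4)(-5)
  = -64
M₁₄ = det[[-5, 2, -1]; [1, -5, -4]; [-1, 0, 4]]
  = (-5)·((-5)(4) - (-4)(0)) - (2)·((1)(4) - (-4)(-1)) + (-1)·((1)(0) - (-5)(-1))
  = (-5)(-20) - (2)(0) + (-1)(-5)
  = 105

det(A) = (-1)(-46) - (4)(-63) + (-2)(-64) - (2)(105) = 216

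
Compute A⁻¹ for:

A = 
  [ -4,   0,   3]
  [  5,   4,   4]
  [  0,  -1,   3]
det(A) = (-4)·((4)(3) - (4)(-1)) - (0)·((5)(3) - (4)(0)) + (3)·((5)(-1) - (4)(0))
  = (-4)(16) - (0)(15) + (3)(-5)
  = -79
det(A) = -79 ≠ 0, so A is invertible.

Cofactors Cᵢⱼ = (-1)ⁱ⁺ʲ·Mᵢⱼ:
C = 
  [ 16, -15,  -5]
  [ -3, -12,  -4]
  [-12,  31, -16]

adj(A) = Cᵀ:
adj(A) = 
  [ 16,  -3, -12]
  [-15, -12,  31]
  [ -5,  -4, -16]

A⁻¹ = (-1/79) · adj(A):
A⁻¹ = 
  [-16/79,   3/79,  12/79]
  [ 15/79,  12/79, -31/79]
  [  5/79,   4/79,  16/79]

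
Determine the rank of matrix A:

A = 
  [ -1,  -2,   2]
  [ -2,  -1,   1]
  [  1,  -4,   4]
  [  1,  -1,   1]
Row reduce:
R2 → R2 - (2)·R1
R3 → R3 + (1)·R1
R4 → R4 + (1)·R1
R3 → R3 + (2)·R2
R4 → R4 + (1)·R2
REF = 
  [ -1,  -2,   2]
  [  0,   3,  -3]
  [  0,   0,   0]
  [  0,   0,   0]
Pivot columns: 1, 2 → 2 pivots.

rank(A) = 2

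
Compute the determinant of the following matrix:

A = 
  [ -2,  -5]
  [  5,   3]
19

For a 2×2 matrix, det = ad - bc = (-2)(3) - (-5)(5) = 19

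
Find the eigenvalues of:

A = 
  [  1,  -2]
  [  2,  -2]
λ = (-1 + i√7)/2, (-1 - i√7)/2  (≈ -0.5 + 1.323i, -0.5 - 1.323i)

tr(A) = -1, det(A) = 2
Characteristic polynomial: λ² - tr(A)λ + det(A) = λ² + λ + 2
λ² + λ + 2 = 0  ⇒  λ = (-1 ± √((1)² - 4·(2)))/2 = (-1 ± √(-7))/2
  = (-1 + i√7)/2,  (-1 - i√7)/2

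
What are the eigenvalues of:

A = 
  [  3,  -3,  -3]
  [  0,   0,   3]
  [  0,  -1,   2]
λ = 3, 1 + i√2, 1 - i√2  (≈ 3, 1 + 1.414i, 1 - 1.414i)

Characteristic polynomial: det(λI - A) = λ³ - 5λ² + 9λ - 9
Testing integer divisors of the constant term: p(3) = 0, so (λ - 3) is a factor:
p(λ) = (λ - 3)(λ² - 2λ + 3)
λ² - 2λ + 3 = 0  ⇒  λ = (2 ± √((-2)² - 4·(3)))/2 = (2 ± √(-8))/2
  = 1 + i√2,  1 - i√2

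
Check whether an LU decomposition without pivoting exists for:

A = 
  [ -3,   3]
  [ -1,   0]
Yes.
A[1,1] = -3 ≠ 0, so Gaussian elimination proceeds without a row swap: multiplier ℓ₂₁ = (-1)/(-3) = 1/3, and U[2,2] = 0 - (1/3)(3) = -1.
L = 
  [  1,   0]
  [1/3,   1]
U = 
  [ -3,   3]
  [  0,  -1]
Check row 2 of LU: [(1/3)(-3), (1/3)(3) + (-1)] = [-1, 0] = row 2 of A ✓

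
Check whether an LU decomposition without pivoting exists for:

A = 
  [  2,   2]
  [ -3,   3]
Yes.
A[1,1] = 2 ≠ 0, so Gaussian elimination proceeds without a row swap: multiplier ℓ₂₁ = (-3)/(2) = -3/2, and U[2,2] = 3 - (-3/2)(2) = 6.
L = 
  [   1,    0]
  [-3/2,    1]
U = 
  [  2,   2]
  [  0,   6]
Check row 2 of LU: [(-3/2)(2), (-3/2)(2) + 6] = [-3, 3] = row 2 of A ✓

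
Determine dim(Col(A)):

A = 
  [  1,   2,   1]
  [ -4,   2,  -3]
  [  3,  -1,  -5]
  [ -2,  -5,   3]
Row reduce:
R2 → R2 + (4)·R1
R3 → R3 - (3)·R1
R4 → R4 + (2)·R1
R3 → R3 + (7/10)·R2
R4 → R4 + (1/10)·R2
R4 → R4 + (51/73)·R3
REF = 
  [     1,      2,      1]
  [     0,     10,      1]
  [     0,      0, -73/10]
  [     0,      0,      0]
Pivot columns: 1, 2, 3 → 3 pivots.
dim(Col(A)) = number of pivot columns = 3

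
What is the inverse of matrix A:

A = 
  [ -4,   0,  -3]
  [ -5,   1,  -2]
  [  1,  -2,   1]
det(A) = (-4)·((1)(1) - (-2)(-2)) - (0)·((-5)(1) - (-2)(1)) + (-3)·((-5)(-2) - (1)(1))
  = (-4)(-3) - (0)(-3) + (-3)(9)
  = -15
det(A) = -15 ≠ 0, so A is invertible.

Cofactors Cᵢⱼ = (-1)ⁱ⁺ʲ·Mᵢⱼ:
C = 
  [ -3,   3,   9]
  [  6,  -1,  -8]
  [  3,   7,  -4]

adj(A) = Cᵀ:
adj(A) = 
  [ -3,   6,   3]
  [  3,  -1,   7]
  [  9,  -8,  -4]

A⁻¹ = (-1/15) · adj(A):
A⁻¹ = 
  [  1/5,  -2/5,  -1/5]
  [ -1/5,  1/15, -7/15]
  [ -3/5,  8/15,  4/15]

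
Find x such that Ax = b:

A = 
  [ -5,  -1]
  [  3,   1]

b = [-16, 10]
Row reduce the augmented matrix [A|b]:
R2 → R2 + (3/5)·R1
REF = 
  [ -5,  -1, -16]
  [  0, 2/5, 2/5]

Back-substitution:
x₂ = (2/5) / (2/5) = 1
x₁ = (-16 - (-1)(1)) / (-5) = 3

x = [3, 1]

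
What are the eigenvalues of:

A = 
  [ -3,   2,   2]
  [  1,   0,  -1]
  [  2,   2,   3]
λ = 1, 3, -4

Characteristic polynomial: det(λI - A) = λ³ - 13λ + 12
Testing integer divisors of the constant term: p(1) = 0, so (λ - 1) is a factor:
p(λ) = (λ - 1)(λ² + λ - 12)
λ² + λ - 12 = (λ + 4)(λ - 3)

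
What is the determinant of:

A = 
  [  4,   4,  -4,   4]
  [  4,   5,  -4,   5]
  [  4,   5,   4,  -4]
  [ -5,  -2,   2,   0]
-44

Cofactor expansion along row 1: det(A) = a₁₁M₁₁ - a₁₂M₁₂ + a₁₃M₁₃ - a₁₄M₁₄

M₁₁ = det[[5, -4, 5]; [5, 4, -4]; [-2, 2, 0]]
  = (5)·((4)(0) - (-4)(2)) - (-4)·((5)(0) - (-4)(-2)) + (5)·((5)(2) - (4)(-2))
  = (5)(8) - (-4)(-8) + (5)(18)
  = 98
M₁₂ = det[[4, -4, 5]; [4, 4, -4]; [-5, 2, 0]]
  = (4)·((4)(0) - (-4)(2)) - (-4)·((4)(0) - (-4)(-5)) + (5)·((4)(2) - (4)(-5))
  = (4)(8) - (-4)(-20) + (5)(28)
  = 92
M₁₃ = det[[4, 5, 5]; [4, 5, -4]; [-5, -2, 0]]
  = (4)·((5)(0) - (-4)(-2)) - (5)·((4)(0) - (-4)(-5)) + (5)·((4)(-2) - (5)(-5))
  = (4)(-8) - (5)(-20) + (5)(17)
  = 153
M₁₄ = det[[4, 5, -4]; [4, 5, 4]; [-5, -2, 2]]
  = (4)·((5)(2) - (4)(-2)) - (5)·((4)(2) - (4)(-5)) + (-4)·((4)(-2) - (5)(-5))
  = (4)(18) - (5)(28) + (-4)(17)
  = -136

det(A) = (4)(98) - (4)(92) + (-4)(153) - (4)(-136) = -44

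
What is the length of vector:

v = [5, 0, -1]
5.099

||v||₂ = √((5)² + (0)² + (-1)²) = √26 = 5.099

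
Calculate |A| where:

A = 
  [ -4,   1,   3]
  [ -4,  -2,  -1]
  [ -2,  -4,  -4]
Cofactor expansion along row 1:
det(A) = (-4)·((-2)(-4) - (-1)(-4)) - (1)·((-4)(-4) - (-1)(-2)) + (3)·((-4)(-4) - (-2)(-2))
  = (-4)(4) - (1)(14) + (3)(12)
  = 6

det(A) = 6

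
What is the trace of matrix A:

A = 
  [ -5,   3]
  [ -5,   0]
-5

tr(A) = -5 + 0 = -5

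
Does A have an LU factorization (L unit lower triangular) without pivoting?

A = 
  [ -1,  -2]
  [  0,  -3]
Yes.
A[1,1] = -1 ≠ 0, so Gaussian elimination proceeds without a row swap: multiplier ℓ₂₁ = (0)/(-1) = 0, and U[2,2] = -3 - (0)(-2) = -3.
L = 
  [  1,   0]
  [  0,   1]
U = 
  [ -1,  -2]
  [  0,  -3]
Check row 2 of LU: [(0)(-1), (0)(-2) + (-3)] = [0, -3] = row 2 of A ✓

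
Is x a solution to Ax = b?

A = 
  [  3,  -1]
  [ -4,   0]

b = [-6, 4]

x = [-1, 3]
Yes

Ax = [-6, 4] = b ✓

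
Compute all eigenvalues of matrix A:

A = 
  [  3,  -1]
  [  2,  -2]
λ = (1 + √17)/2, (1 - √17)/2  (≈ 2.562, -1.562)

tr(A) = 1, det(A) = -4
Characteristic polynomial: λ² - tr(A)λ + det(A) = λ² - λ - 4
λ² - λ - 4 = 0  ⇒  λ = (1 ± √((-1)² - 4·(-4)))/2 = (1 ± √(17))/2
  = (1 + √17)/2,  (1 - √17)/2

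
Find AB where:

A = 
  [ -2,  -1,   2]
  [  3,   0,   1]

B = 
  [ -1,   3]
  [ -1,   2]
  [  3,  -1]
A is 2×3 and B is 3×2, so AB is 2×2. Each entry is (row of A)·(column of B):
AB[1,1] = (-2)(-1) + (-1)(-1) + (2)(3) = 9
AB[1,2] = (-2)(3) + (-1)(2) + (2)(-1) = -10
AB[2,1] = (3)(-1) + (0)(-1) + (1)(3) = 0
AB[2,2] = (3)(3) + (0)(2) + (1)(-1) = 8

AB = 
  [  9, -10]
  [  0,   8]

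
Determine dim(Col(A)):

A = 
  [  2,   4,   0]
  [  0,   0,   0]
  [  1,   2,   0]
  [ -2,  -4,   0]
dim(Col(A)) = 1

Row reduce:
R3 → R3 - (1/2)·R1
R4 → R4 + (1)·R1
REF = 
  [  2,   4,   0]
  [  0,   0,   0]
  [  0,   0,   0]
  [  0,   0,   0]
Pivot columns: 1 → 1 pivot.
dim(Col(A)) = number of pivot columns = 1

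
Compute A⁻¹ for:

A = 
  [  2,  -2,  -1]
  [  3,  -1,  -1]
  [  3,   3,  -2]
det(A) = (2)·((-1)(-2) - (-1)(3)) - (-2)·((3)(-2) - (-1)(3)) + (-1)·((3)(3) - (-1)(3))
  = (2)(5) - (-2)(-3) + (-1)(12)
  = -8
det(A) = -8 ≠ 0, so A is invertible.

Cofactors Cᵢⱼ = (-1)ⁱ⁺ʲ·Mᵢⱼ:
C = 
  [  5,   3,  12]
  [ -7,  -1, -12]
  [  1,  -1,   4]

adj(A) = Cᵀ:
adj(A) = 
  [  5,  -7,   1]
  [  3,  -1,  -1]
  [ 12, -12,   4]

A⁻¹ = (-1/8) · adj(A):
A⁻¹ = 
  [-5/8,  7/8, -1/8]
  [-3/8,  1/8,  1/8]
  [-3/2,  3/2, -1/2]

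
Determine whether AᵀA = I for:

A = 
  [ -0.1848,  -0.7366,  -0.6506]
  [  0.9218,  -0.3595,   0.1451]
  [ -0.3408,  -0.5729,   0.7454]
Yes

AᵀA = 
  [  1,   0,   0]
  [  0,   1,   0]
  [  0,   0,   1]
≈ I (equal to I up to the 4-dp rounding of the entries)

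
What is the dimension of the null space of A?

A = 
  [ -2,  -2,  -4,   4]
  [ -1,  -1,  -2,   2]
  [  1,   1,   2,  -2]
nullity(A) = 3

Row reduce:
R2 → R2 - (1/2)·R1
R3 → R3 + (1/2)·R1
REF = 
  [ -2,  -2,  -4,   4]
  [  0,   0,   0,   0]
  [  0,   0,   0,   0]
Pivot columns: 1 → 1 pivot.
rank(A) = 1, so nullity(A) = 4 - 1 = 3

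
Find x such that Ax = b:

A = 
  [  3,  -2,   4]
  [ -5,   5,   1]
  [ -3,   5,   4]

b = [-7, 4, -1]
Row reduce the augmented matrix [A|b]:
R2 → R2 + (5/3)·R1
R3 → R3 + (1)·R1
R3 → R3 - (9/5)·R2
REF = 
  [    3,    -2,     4,    -7]
  [    0,   5/3,  23/3, -23/3]
  [    0,     0, -29/5,  29/5]

Back-substitution:
x₃ = (29/5) / (-29/5) = -1
x₂ = (-23/3 - (23/3)(-1)) / (5/3) = 0
x₁ = (-7 - (-2)(0) - (4)(-1)) / 3 = -1

x = [-1, 0, -1]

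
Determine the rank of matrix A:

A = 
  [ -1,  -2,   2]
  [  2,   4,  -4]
rank(A) = 1

Row reduce:
R2 → R2 + (2)·R1
REF = 
  [ -1,  -2,   2]
  [  0,   0,   0]
Pivot columns: 1 → 1 pivot.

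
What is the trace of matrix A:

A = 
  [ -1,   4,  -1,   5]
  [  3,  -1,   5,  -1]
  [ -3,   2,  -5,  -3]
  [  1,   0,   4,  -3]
-10

tr(A) = -1 + -1 + -5 + -3 = -10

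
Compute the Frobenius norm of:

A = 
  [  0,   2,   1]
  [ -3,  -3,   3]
||A||_F = 5.657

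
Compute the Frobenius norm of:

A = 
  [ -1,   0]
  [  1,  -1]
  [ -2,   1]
||A||_F = 2.828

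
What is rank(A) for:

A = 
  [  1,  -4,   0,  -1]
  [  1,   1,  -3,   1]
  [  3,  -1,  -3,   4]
Row reduce:
R2 → R2 - (1)·R1
R3 → R3 - (3)·R1
R3 → R3 - (11/5)·R2
REF = 
  [   1,   -4,    0,   -1]
  [   0,    5,   -3,    2]
  [   0,    0, 18/5, 13/5]
Pivot columns: 1, 2, 3 → 3 pivots.

rank(A) = 3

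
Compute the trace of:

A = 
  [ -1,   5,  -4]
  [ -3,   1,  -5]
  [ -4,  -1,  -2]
-2

tr(A) = -1 + 1 + -2 = -2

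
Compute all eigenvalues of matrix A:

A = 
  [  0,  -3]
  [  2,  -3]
λ = (-3 + i√15)/2, (-3 - i√15)/2  (≈ -1.5 + 1.936i, -1.5 - 1.936i)

tr(A) = -3, det(A) = 6
Characteristic polynomial: λ² - tr(A)λ + det(A) = λ² + 3λ + 6
λ² + 3λ + 6 = 0  ⇒  λ = (-3 ± √((3)² - 4·(6)))/2 = (-3 ± √(-15))/2
  = (-3 + i√15)/2,  (-3 - i√15)/2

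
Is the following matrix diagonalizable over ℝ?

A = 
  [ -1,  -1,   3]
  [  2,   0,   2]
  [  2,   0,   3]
Yes

Characteristic polynomial: det(λI - A) = λ³ - 2λ² - 7λ - 2
By the rational root theorem any rational root is an integer dividing 2; none of those is a root, so p(λ) has no rational roots and hence (being an irreducible cubic) no repeated roots.
Discriminant of the cubic: Δ = 892
Δ > 0 ⇒ three distinct real eigenvalues: λ ≈ -1.598, -0.3196, 3.917
Three distinct real eigenvalues, so A has 3 independent eigenvectors.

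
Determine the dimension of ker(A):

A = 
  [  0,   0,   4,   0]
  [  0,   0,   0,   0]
nullity(A) = 3

Row reduce:
(no row operations needed)
REF = 
  [  0,   0,   4,   0]
  [  0,   0,   0,   0]
Pivot columns: 3 → 1 pivot.
rank(A) = 1, so nullity(A) = 4 - 1 = 3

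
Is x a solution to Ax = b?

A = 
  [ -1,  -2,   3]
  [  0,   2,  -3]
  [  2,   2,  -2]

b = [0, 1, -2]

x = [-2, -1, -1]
No

Ax = [1, 1, -4] ≠ b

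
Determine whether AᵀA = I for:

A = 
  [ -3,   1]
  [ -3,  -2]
No

AᵀA = 
  [ 18,   3]
  [  3,   5]
≠ I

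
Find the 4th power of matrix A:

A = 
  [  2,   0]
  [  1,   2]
A^4 = 
  [ 16,   0]
  [ 32,  16]

A² = A·A:
A²[1,1] = (2)(2) + (0)(1) = 4
A²[1,2] = (2)(0) + (0)(2) = 0
A²[2,1] = (1)(2) + (2)(1) = 4
A²[2,2] = (1)(0) + (2)(2) = 4
A² = 
  [  4,   0]
  [  4,   4]

A^3 = A^2·A:
A^3[1,1] = (4)(2) + (0)(1) = 8
A^3[1,2] = (4)(0) + (0)(2) = 0
A^3[2,1] = (4)(2) + (4)(1) = 12
A^3[2,2] = (4)(0) + (4)(2) = 8
A^3 = 
  [  8,   0]
  [ 12,   8]

A^4 = A^3·A:
A^4[1,1] = (8)(2) + (0)(1) = 16
A^4[1,2] = (8)(0) + (0)(2) = 0
A^4[2,1] = (12)(2) + (8)(1) = 32
A^4[2,2] = (12)(0) + (8)(2) = 16
A^4 = 
  [ 16,   0]
  [ 32,  16]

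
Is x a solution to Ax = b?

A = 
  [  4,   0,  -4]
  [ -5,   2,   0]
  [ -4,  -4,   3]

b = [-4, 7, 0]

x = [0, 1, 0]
No

Ax = [0, 2, -4] ≠ b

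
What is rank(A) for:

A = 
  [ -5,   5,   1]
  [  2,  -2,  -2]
rank(A) = 2

Row reduce:
R2 → R2 + (2/5)·R1
REF = 
  [  -5,    5,    1]
  [   0,    0, -8/5]
Pivot columns: 1, 3 → 2 pivots.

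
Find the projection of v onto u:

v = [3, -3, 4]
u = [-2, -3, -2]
v·u = (3)(-2) + (-3)(-3) + (4)(-2) = -5
u·u = (-2)² + (-3)² + (-2)² = 17
proj_u(v) = (v·u / u·u) × u = (-5/17) × u

proj_u(v) = [10/17, 15/17, 10/17]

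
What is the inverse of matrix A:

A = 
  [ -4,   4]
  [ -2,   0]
det(A) = (-4)(0) - (4)(-2) = 8
For a 2×2 matrix, A⁻¹ = (1/det(A)) · [[d, -b], [-c, a]]
    = (1/8) · [[0, -4], [2, -4]]

A⁻¹ = 
  [   0, -1/2]
  [ 1/4, -1/2]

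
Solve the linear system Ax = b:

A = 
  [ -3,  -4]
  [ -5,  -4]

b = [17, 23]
x = [-3, -2]

Row reduce the augmented matrix [A|b]:
R2 → R2 - (5/3)·R1
REF = 
  [   -3,    -4,    17]
  [    0,   8/3, -16/3]

Back-substitution:
x₂ = (-16/3) / (8/3) = -2
x₁ = (17 - (-4)(-2)) / (-3) = -3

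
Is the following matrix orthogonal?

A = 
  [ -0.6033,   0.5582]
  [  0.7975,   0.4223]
No

AᵀA = 
  [  1,   0]
  [  0,   0.4899]
≠ I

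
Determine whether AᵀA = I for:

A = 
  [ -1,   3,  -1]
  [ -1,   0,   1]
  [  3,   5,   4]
No

AᵀA = 
  [ 11,  12,  12]
  [ 12,  34,  17]
  [ 12,  17,  18]
≠ I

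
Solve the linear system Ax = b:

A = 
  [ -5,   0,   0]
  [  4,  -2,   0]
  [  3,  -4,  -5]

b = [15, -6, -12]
x = [-3, -3, 3]

Row reduce the augmented matrix [A|b]:
R2 → R2 + (4/5)·R1
R3 → R3 + (3/5)·R1
R3 → R3 - (2)·R2
REF = 
  [ -5,   0,   0,  15]
  [  0,  -2,   0,   6]
  [  0,   0,  -5, -15]

Back-substitution:
x₃ = (-15) / (-5) = 3
x₂ = (6 - (0)(3)) / (-2) = -3
x₁ = (15 - (0)(-3) - (0)(3)) / (-5) = -3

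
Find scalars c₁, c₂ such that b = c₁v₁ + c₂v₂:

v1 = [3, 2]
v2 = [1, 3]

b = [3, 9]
c1 = 0, c2 = 3

b = 0·v1 + 3·v2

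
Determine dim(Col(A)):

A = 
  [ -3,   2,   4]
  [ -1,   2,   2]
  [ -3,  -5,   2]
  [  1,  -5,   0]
dim(Col(A)) = 3

Row reduce:
R2 → R2 - (1/3)·R1
R3 → R3 - (1)·R1
R4 → R4 + (1/3)·R1
R3 → R3 + (21/4)·R2
R4 → R4 + (13/4)·R2
R4 → R4 - (7/3)·R3
REF = 
  [ -3,   2,   4]
  [  0, 4/3, 2/3]
  [  0,   0, 3/2]
  [  0,   0,   0]
Pivot columns: 1, 2, 3 → 3 pivots.
dim(Col(A)) = number of pivot columns = 3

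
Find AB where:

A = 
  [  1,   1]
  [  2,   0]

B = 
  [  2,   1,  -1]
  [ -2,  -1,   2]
AB = 
  [  0,   0,   1]
  [  4,   2,  -2]

A is 2×2 and B is 2×3, so AB is 2×3. Each entry is (row of A)·(column of B):
AB[1,1] = (1)(2) + (1)(-2) = 0
AB[1,2] = (1)(1) + (1)(-1) = 0
AB[1,3] = (1)(-1) + (1)(2) = 1
AB[2,1] = (2)(2) + (0)(-2) = 4
AB[2,2] = (2)(1) + (0)(-1) = 2
AB[2,3] = (2)(-1) + (0)(2) = -2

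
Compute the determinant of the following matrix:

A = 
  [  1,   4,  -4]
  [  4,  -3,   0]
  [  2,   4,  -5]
7

Cofactor expansion along row 1:
det(A) = (1)·((-3)(-5) - (0)(4)) - (4)·((4)(-5) - (0)(2)) + (-4)·((4)(4) - (-3)(2))
  = (1)(15) - (4)(-20) + (-4)(22)
  = 7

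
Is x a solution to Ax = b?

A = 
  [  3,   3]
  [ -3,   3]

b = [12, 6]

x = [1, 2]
No

Ax = [9, 3] ≠ b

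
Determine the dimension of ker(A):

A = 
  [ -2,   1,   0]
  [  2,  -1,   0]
nullity(A) = 2

Row reduce:
R2 → R2 + (1)·R1
REF = 
  [ -2,   1,   0]
  [  0,   0,   0]
Pivot columns: 1 → 1 pivot.
rank(A) = 1, so nullity(A) = 3 - 1 = 2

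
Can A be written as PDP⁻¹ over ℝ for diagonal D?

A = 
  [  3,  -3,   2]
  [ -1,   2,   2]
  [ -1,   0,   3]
No

Characteristic polynomial: det(λI - A) = λ³ - 8λ² + 20λ - 19
By the rational root theorem any rational root is an integer dividing 19; none of those is a root, so p(λ) has no rational roots and hence (being an irreducible cubic) no repeated roots.
Discriminant of the cubic: Δ = -339
Δ < 0 ⇒ one real eigenvalue and a complex-conjugate pair: λ ≈ 4.486, 1.757 + 1.071i, 1.757 - 1.071i
Has complex eigenvalues (not diagonalizable over ℝ).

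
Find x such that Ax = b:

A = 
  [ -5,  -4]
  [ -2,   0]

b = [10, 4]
Row reduce the augmented matrix [A|b]:
R2 → R2 - (2/5)·R1
REF = 
  [ -5,  -4,  10]
  [  0, 8/5,   0]

Back-substitution:
x₂ = 0 / (8/5) = 0
x₁ = (10 - (-4)(0)) / (-5) = -2

x = [-2, 0]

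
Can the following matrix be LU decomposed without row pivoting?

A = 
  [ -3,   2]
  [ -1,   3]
Yes.
A[1,1] = -3 ≠ 0, so Gaussian elimination proceeds without a row swap: multiplier ℓ₂₁ = (-1)/(-3) = 1/3, and U[2,2] = 3 - (1/3)(2) = 7/3.
L = 
  [  1,   0]
  [1/3,   1]
U = 
  [ -3,   2]
  [  0, 7/3]
Check row 2 of LU: [(1/3)(-3), (1/3)(2) + (7/3)] = [-1, 3] = row 2 of A ✓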